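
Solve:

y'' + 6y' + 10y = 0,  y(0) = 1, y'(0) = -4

General solution: y = e^(-3x)(C₁cos(x) + C₂sin(x))
Complex roots r = -3 ± i
Applying ICs: C₁ = 1, C₂ = -1
Particular solution: y = e^(-3x)(cos(x) - sin(x))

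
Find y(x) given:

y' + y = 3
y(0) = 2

General solution: y = 3 + Ce^(-x)
Applying y(0) = 2: C = 2 - 3 = -1
Particular solution: y = 3 - e^(-x)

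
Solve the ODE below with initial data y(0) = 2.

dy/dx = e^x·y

General solution: y = Ce^(e^x)
Applying IC y(0) = 2:
Particular solution: y = 2e^(e^x - 1)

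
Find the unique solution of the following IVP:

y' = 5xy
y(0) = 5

General solution: y = Ce^(5x²/2)
Applying IC y(0) = 5:
Particular solution: y = 5e^(5x²/2)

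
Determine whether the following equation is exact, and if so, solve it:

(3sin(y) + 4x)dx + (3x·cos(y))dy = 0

Verify exactness: ∂M/∂y = ∂N/∂x ✓
Find F(x,y) such that ∂F/∂x = M, ∂F/∂y = N
Solution: 3x·sin(y) + 2x² = C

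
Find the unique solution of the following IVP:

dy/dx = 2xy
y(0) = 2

General solution: y = Ce^(x²)
Applying IC y(0) = 2:
Particular solution: y = 2e^(x²)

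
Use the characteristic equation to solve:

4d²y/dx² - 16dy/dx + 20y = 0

Characteristic equation: 4r² - 16r + 20 = 0
Divide by 4: r² - 4r + 5 = 0
Roots: r = 2 ± i (complex conjugates)
General solution: y = e^(2x)(C₁cos(x) + C₂sin(x))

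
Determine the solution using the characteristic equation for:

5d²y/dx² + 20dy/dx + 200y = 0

Characteristic equation: 5r² + 20r + 200 = 0
Divide by 5: r² + 4r + 40 = 0
Roots: r = -2 ± 6i (complex conjugates)
General solution: y = e^(-2x)(C₁cos(6x) + C₂sin(6x))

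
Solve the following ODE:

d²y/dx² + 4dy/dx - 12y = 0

Characteristic equation: r² + 4r - 12 = 0
Roots: r = 2, -6 (distinct real)
General solution: y = C₁e^(2x) + C₂e^(-6x)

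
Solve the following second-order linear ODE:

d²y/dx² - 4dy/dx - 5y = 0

Characteristic equation: r² - 4r - 5 = 0
Roots: r = 5, -1 (distinct real)
General solution: y = C₁e^(5x) + C₂e^(-x)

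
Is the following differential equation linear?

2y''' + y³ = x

No. Nonlinear (y³ term)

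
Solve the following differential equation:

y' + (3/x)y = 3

Using integrating factor method:

General solution: y = (3/4)x + Cx^(-3)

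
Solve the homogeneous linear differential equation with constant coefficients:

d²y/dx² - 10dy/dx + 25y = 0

Characteristic equation: r² - 10r + 25 = 0
Factored: (r - 5)² = 0
Repeated root: r = 5
General solution: y = (C₁ + C₂x)e^(5x)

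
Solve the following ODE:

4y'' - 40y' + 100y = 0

Characteristic equation: 4r² - 40r + 100 = 0
Divide by 4: r² - 10r + 25 = 0
Factored: (r - 5)² = 0
Repeated root: r = 5
General solution: y = (C₁ + C₂x)e^(5x)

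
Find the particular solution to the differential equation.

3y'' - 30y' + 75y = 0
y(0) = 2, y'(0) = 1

General solution: y = (C₁ + C₂x)e^(5x)
Repeated root r = 5
Applying ICs: C₁ = 2, C₂ = -9
Particular solution: y = (2 - 9x)e^(5x)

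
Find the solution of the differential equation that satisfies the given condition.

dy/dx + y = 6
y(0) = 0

General solution: y = 6 + Ce^(-x)
Applying y(0) = 0: C = 0 - 6 = -6
Particular solution: y = 6 - 6e^(-x)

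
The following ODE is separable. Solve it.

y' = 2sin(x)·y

Separating variables and integrating:
ln|y| = -2cos(x) + C

General solution: y = Ce^(-2cos(x))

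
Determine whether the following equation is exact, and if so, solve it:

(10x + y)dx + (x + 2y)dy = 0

Verify exactness: ∂M/∂y = ∂N/∂x ✓
Find F(x,y) such that ∂F/∂x = M, ∂F/∂y = N
Solution: 5x² + xy + y² = C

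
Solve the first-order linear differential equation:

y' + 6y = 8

Using integrating factor method:

General solution: y = 4/3 + Ce^(-6x)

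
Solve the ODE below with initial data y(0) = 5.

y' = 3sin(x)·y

General solution: y = Ce^(-3cos(x))
Applying IC y(0) = 5:
Particular solution: y = 5e^(3(1-cos(x)))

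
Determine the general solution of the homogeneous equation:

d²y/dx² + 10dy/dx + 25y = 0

Characteristic equation: r² + 10r + 25 = 0
Factored: (r + 5)² = 0
Repeated root: r = -5
General solution: y = (C₁ + C₂x)e^(-5x)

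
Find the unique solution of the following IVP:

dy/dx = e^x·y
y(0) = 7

General solution: y = Ce^(e^x)
Applying IC y(0) = 7:
Particular solution: y = 7e^(e^x - 1)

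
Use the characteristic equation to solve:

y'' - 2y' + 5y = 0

Characteristic equation: r² - 2r + 5 = 0
Roots: r = 1 ± 2i (complex conjugates)
General solution: y = e^x(C₁cos(2x) + C₂sin(2x))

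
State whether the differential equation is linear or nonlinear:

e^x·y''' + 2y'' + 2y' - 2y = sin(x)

Linear (y and its derivatives appear to the first power only, no products of y terms)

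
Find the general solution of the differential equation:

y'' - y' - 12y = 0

Characteristic equation: r² - r - 12 = 0
Roots: r = 4, -3 (distinct real)
General solution: y = C₁e^(4x) + C₂e^(-3x)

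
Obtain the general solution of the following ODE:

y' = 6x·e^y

Separating variables and integrating:
-e^(-y) = 3x² + C

General solution: y = -ln(C - 3x²)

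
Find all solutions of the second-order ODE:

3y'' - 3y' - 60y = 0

Characteristic equation: 3r² - 3r - 60 = 0
Divide by 3: r² - r - 20 = 0
Roots: r = 5, -4 (distinct real)
General solution: y = C₁e^(5x) + C₂e^(-4x)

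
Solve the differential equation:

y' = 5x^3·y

Separating variables and integrating:
ln|y| = 5x^4/4 + C

General solution: y = Ce^(5x^4/4)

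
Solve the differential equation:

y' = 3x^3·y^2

Separating variables and integrating:
-1/y = 3x^4/4 + C

General solution: y^-1 = (-3/4)x^4 + C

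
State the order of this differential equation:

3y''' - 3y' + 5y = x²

The order is 3 (highest derivative is of order 3).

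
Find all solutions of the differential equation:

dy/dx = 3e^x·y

Separating variables and integrating:
ln|y| = 3e^x + C

General solution: y = Ce^(3e^x)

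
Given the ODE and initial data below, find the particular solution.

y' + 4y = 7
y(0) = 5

General solution: y = 7/4 + Ce^(-4x)
Applying y(0) = 5: C = 5 - 7/4 = 13/4
Particular solution: y = 7/4 + (13/4)e^(-4x)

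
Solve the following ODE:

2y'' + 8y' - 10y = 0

Characteristic equation: 2r² + 8r - 10 = 0
Divide by 2: r² + 4r - 5 = 0
Roots: r = 1, -5 (distinct real)
General solution: y = C₁e^x + C₂e^(-5x)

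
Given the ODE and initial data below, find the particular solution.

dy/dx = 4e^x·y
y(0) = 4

General solution: y = Ce^(4e^x)
Applying IC y(0) = 4:
Particular solution: y = 4e^(4(e^x - 1))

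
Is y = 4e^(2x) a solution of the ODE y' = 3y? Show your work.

Verification:
y = 4e^(2x)
y' = 8e^(2x)
But 3y = 12e^(2x)
y' ≠ 3y — the derivative does not match

No, it is not a solution.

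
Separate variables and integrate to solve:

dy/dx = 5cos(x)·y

Separating variables and integrating:
ln|y| = 5sin(x) + C

General solution: y = Ce^(5sin(x))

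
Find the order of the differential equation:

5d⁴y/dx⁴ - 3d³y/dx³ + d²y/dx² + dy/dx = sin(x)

The order is 4 (highest derivative is of order 4).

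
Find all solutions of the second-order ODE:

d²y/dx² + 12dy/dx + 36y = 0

Characteristic equation: r² + 12r + 36 = 0
Factored: (r + 6)² = 0
Repeated root: r = -6
General solution: y = (C₁ + C₂x)e^(-6x)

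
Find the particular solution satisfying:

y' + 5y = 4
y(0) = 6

General solution: y = 4/5 + Ce^(-5x)
Applying y(0) = 6: C = 6 - 4/5 = 26/5
Particular solution: y = 4/5 + (26/5)e^(-5x)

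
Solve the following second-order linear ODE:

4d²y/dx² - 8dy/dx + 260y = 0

Characteristic equation: 4r² - 8r + 260 = 0
Divide by 4: r² - 2r + 65 = 0
Roots: r = 1 ± 8i (complex conjugates)
General solution: y = e^x(C₁cos(8x) + C₂sin(8x))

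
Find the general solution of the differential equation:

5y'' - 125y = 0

Characteristic equation: 5r² - 125 = 0
Divide by 5: r² - 25 = 0
Roots: r = 5, -5 (distinct real)
General solution: y = C₁e^(5x) + C₂e^(-5x)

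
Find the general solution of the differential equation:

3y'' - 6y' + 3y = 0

Characteristic equation: 3r² - 6r + 3 = 0
Divide by 3: r² - 2r + 1 = 0
Factored: (r - 1)² = 0
Repeated root: r = 1
General solution: y = (C₁ + C₂x)e^x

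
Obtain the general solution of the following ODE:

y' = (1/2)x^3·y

Separating variables and integrating:
ln|y| = x^4/8 + C

General solution: y = Ce^(x^4/8)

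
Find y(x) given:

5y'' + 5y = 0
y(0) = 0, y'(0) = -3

General solution: y = C₁cos(x) + C₂sin(x)
Complex roots r = ±i
Applying ICs: C₁ = 0, C₂ = -3
Particular solution: y = -3sin(x)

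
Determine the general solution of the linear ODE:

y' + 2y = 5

Using integrating factor method:

General solution: y = 5/2 + Ce^(-2x)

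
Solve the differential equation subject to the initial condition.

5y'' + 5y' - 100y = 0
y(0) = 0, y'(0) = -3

General solution: y = C₁e^(4x) + C₂e^(-5x)
Applying ICs: C₁ = -1/3, C₂ = 1/3
Particular solution: y = -(1/3)e^(4x) + (1/3)e^(-5x)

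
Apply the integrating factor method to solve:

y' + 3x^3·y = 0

Using integrating factor method:

General solution: y = Ce^(-3x^4/4)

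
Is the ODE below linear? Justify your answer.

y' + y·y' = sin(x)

No. Nonlinear (product y·y')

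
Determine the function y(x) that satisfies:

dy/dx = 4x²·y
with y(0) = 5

General solution: y = Ce^(4x³/3)
Applying IC y(0) = 5:
Particular solution: y = 5e^(4x³/3)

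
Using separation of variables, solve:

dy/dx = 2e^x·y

Separating variables and integrating:
ln|y| = 2e^x + C

General solution: y = Ce^(2e^x)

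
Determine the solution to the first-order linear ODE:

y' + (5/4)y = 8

Using integrating factor method:

General solution: y = 32/5 + Ce^(-5x/4)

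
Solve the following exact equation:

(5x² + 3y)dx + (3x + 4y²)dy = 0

Verify exactness: ∂M/∂y = ∂N/∂x ✓
Find F(x,y) such that ∂F/∂x = M, ∂F/∂y = N
Solution: 5x³/3 + 3xy + 4y³/3 = C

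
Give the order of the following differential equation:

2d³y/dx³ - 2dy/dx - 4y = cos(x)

The order is 3 (highest derivative is of order 3).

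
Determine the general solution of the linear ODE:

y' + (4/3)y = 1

Using integrating factor method:

General solution: y = 3/4 + Ce^(-4x/3)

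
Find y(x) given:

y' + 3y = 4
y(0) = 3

General solution: y = 4/3 + Ce^(-3x)
Applying y(0) = 3: C = 3 - 4/3 = 5/3
Particular solution: y = 4/3 + (5/3)e^(-3x)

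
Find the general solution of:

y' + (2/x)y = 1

Using integrating factor method:

General solution: y = (1/3)x + Cx^(-2)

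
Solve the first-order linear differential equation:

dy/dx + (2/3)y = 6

Using integrating factor method:

General solution: y = 9 + Ce^(-2x/3)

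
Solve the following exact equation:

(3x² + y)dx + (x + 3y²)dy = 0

Verify exactness: ∂M/∂y = ∂N/∂x ✓
Find F(x,y) such that ∂F/∂x = M, ∂F/∂y = N
Solution: x³ + xy + y³ = C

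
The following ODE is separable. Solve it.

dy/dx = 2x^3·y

Separating variables and integrating:
ln|y| = x^4/2 + C

General solution: y = Ce^(x^4/2)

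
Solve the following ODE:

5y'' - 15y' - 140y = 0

Characteristic equation: 5r² - 15r - 140 = 0
Divide by 5: r² - 3r - 28 = 0
Roots: r = 7, -4 (distinct real)
General solution: y = C₁e^(7x) + C₂e^(-4x)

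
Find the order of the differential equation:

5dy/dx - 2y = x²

The order is 1 (highest derivative is of order 1).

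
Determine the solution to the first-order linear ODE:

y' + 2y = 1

Using integrating factor method:

General solution: y = 1/2 + Ce^(-2x)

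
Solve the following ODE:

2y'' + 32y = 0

Characteristic equation: 2r² + 32 = 0
Divide by 2: r² + 16 = 0
Roots: r = ±4i (complex conjugates)
General solution: y = C₁cos(4x) + C₂sin(4x)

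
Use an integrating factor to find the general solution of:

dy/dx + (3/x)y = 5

Using integrating factor method:

General solution: y = (5/4)x + Cx^(-3)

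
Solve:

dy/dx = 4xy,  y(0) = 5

General solution: y = Ce^(2x²)
Applying IC y(0) = 5:
Particular solution: y = 5e^(2x²)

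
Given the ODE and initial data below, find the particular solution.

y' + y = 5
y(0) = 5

General solution: y = 5 + Ce^(-x)
Applying y(0) = 5: C = 5 - 5 = 0
Particular solution: y = 5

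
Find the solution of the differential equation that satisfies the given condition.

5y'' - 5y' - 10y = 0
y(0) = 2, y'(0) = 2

General solution: y = C₁e^(2x) + C₂e^(-x)
Applying ICs: C₁ = 4/3, C₂ = 2/3
Particular solution: y = (4/3)e^(2x) + (2/3)e^(-x)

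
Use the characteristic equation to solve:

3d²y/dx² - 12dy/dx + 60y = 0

Characteristic equation: 3r² - 12r + 60 = 0
Divide by 3: r² - 4r + 20 = 0
Roots: r = 2 ± 4i (complex conjugates)
General solution: y = e^(2x)(C₁cos(4x) + C₂sin(4x))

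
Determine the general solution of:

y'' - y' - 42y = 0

Characteristic equation: r² - r - 42 = 0
Roots: r = 7, -6 (distinct real)
General solution: y = C₁e^(7x) + C₂e^(-6x)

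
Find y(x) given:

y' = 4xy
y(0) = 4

General solution: y = Ce^(2x²)
Applying IC y(0) = 4:
Particular solution: y = 4e^(2x²)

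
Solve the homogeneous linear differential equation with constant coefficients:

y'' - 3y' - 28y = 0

Characteristic equation: r² - 3r - 28 = 0
Roots: r = 7, -4 (distinct real)
General solution: y = C₁e^(7x) + C₂e^(-4x)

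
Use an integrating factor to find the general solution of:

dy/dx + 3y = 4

Using integrating factor method:

General solution: y = 4/3 + Ce^(-3x)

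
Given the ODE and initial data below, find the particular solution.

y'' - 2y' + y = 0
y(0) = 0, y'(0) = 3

General solution: y = (C₁ + C₂x)e^x
Repeated root r = 1
Applying ICs: C₁ = 0, C₂ = 3
Particular solution: y = 3xe^x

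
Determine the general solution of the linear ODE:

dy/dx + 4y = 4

Using integrating factor method:

General solution: y = 1 + Ce^(-4x)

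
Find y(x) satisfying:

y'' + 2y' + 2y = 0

Characteristic equation: r² + 2r + 2 = 0
Roots: r = -1 ± i (complex conjugates)
General solution: y = e^(-x)(C₁cos(x) + C₂sin(x))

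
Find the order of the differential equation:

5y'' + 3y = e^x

The order is 2 (highest derivative is of order 2).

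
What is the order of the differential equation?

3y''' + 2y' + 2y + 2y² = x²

The order is 3 (highest derivative is of order 3).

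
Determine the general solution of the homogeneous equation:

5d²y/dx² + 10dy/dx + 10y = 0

Characteristic equation: 5r² + 10r + 10 = 0
Divide by 5: r² + 2r + 2 = 0
Roots: r = -1 ± i (complex conjugates)
General solution: y = e^(-x)(C₁cos(x) + C₂sin(x))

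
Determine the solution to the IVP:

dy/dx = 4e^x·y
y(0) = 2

General solution: y = Ce^(4e^x)
Applying IC y(0) = 2:
Particular solution: y = 2e^(4(e^x - 1))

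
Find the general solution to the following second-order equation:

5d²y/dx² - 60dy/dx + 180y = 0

Characteristic equation: 5r² - 60r + 180 = 0
Divide by 5: r² - 12r + 36 = 0
Factored: (r - 6)² = 0
Repeated root: r = 6
General solution: y = (C₁ + C₂x)e^(6x)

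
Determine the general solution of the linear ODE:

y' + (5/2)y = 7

Using integrating factor method:

General solution: y = 14/5 + Ce^(-5x/2)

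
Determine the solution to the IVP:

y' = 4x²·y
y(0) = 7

General solution: y = Ce^(4x³/3)
Applying IC y(0) = 7:
Particular solution: y = 7e^(4x³/3)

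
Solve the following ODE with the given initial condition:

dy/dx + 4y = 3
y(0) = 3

General solution: y = 3/4 + Ce^(-4x)
Applying y(0) = 3: C = 3 - 3/4 = 9/4
Particular solution: y = 3/4 + (9/4)e^(-4x)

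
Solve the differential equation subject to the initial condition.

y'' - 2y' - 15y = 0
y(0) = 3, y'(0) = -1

General solution: y = C₁e^(5x) + C₂e^(-3x)
Applying ICs: C₁ = 1, C₂ = 2
Particular solution: y = e^(5x) + 2e^(-3x)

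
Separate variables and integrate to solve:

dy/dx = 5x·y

Separating variables and integrating:
ln|y| = 5x^2/2 + C

General solution: y = Ce^(5x^2/2)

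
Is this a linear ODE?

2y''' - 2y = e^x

Yes. Linear (y and its derivatives appear to the first power only, no products of y terms)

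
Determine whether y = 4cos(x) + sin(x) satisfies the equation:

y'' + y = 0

Verification:
y'' = -4cos(x) - sin(x)
y'' + y = 0 ✓

Yes, it is a solution.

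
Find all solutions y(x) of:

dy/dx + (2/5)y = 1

Using integrating factor method:

General solution: y = 5/2 + Ce^(-2x/5)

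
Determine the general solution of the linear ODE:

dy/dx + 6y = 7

Using integrating factor method:

General solution: y = 7/6 + Ce^(-6x)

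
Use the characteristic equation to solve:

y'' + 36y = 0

Characteristic equation: r² + 36 = 0
Roots: r = ±6i (complex conjugates)
General solution: y = C₁cos(6x) + C₂sin(6x)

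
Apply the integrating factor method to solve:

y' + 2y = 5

Using integrating factor method:

General solution: y = 5/2 + Ce^(-2x)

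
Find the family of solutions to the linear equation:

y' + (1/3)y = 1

Using integrating factor method:

General solution: y = 3 + Ce^(-x/3)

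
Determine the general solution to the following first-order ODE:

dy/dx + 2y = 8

Using integrating factor method:

General solution: y = 4 + Ce^(-2x)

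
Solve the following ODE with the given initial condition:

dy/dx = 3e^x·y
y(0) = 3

General solution: y = Ce^(3e^x)
Applying IC y(0) = 3:
Particular solution: y = 3e^(3(e^x - 1))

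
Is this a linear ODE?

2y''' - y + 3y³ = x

No. Nonlinear (y³ term)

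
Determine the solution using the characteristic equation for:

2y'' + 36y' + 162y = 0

Characteristic equation: 2r² + 36r + 162 = 0
Divide by 2: r² + 18r + 81 = 0
Factored: (r + 9)² = 0
Repeated root: r = -9
General solution: y = (C₁ + C₂x)e^(-9x)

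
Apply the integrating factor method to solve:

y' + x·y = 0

Using integrating factor method:

General solution: y = Ce^(-x^2/2)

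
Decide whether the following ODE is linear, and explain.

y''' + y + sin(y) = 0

Nonlinear (sin(y) is nonlinear in y)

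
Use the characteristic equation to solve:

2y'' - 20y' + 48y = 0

Characteristic equation: 2r² - 20r + 48 = 0
Divide by 2: r² - 10r + 24 = 0
Roots: r = 4, 6 (distinct real)
General solution: y = C₁e^(4x) + C₂e^(6x)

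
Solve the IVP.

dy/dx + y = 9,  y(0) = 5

General solution: y = 9 + Ce^(-x)
Applying y(0) = 5: C = 5 - 9 = -4
Particular solution: y = 9 - 4e^(-x)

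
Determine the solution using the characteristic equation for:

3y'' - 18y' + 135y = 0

Characteristic equation: 3r² - 18r + 135 = 0
Divide by 3: r² - 6r + 45 = 0
Roots: r = 3 ± 6i (complex conjugates)
General solution: y = e^(3x)(C₁cos(6x) + C₂sin(6x))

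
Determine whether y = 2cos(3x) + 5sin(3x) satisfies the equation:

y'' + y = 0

Verification:
y'' = -18cos(3x) - 45sin(3x)
y'' + y ≠ 0 (frequency mismatch: got 9 instead of 1)

No, it is not a solution.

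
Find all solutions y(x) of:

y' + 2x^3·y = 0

Using integrating factor method:

General solution: y = Ce^(-x^4/2)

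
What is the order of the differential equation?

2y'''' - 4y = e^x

The order is 4 (highest derivative is of order 4).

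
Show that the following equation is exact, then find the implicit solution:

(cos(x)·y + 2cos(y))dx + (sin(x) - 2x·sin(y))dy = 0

Verify exactness: ∂M/∂y = ∂N/∂x ✓
Find F(x,y) such that ∂F/∂x = M, ∂F/∂y = N
Solution: sin(x)·y + 2x·cos(y) = C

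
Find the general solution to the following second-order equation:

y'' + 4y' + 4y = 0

Characteristic equation: r² + 4r + 4 = 0
Factored: (r + 2)² = 0
Repeated root: r = -2
General solution: y = (C₁ + C₂x)e^(-2x)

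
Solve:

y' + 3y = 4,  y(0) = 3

General solution: y = 4/3 + Ce^(-3x)
Applying y(0) = 3: C = 3 - 4/3 = 5/3
Particular solution: y = 4/3 + (5/3)e^(-3x)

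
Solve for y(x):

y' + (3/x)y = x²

Using integrating factor method:

General solution: y = (1/6)x^3 + Cx^(-3)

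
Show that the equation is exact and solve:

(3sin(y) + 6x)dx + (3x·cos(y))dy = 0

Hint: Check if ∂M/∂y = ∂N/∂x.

Verify exactness: ∂M/∂y = ∂N/∂x ✓
Find F(x,y) such that ∂F/∂x = M, ∂F/∂y = N
Solution: 3x·sin(y) + 3x² = C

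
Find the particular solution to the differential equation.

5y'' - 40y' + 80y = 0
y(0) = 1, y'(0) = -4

General solution: y = (C₁ + C₂x)e^(4x)
Repeated root r = 4
Applying ICs: C₁ = 1, C₂ = -8
Particular solution: y = (1 - 8x)e^(4x)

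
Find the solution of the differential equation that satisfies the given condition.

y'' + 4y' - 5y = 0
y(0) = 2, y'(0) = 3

General solution: y = C₁e^x + C₂e^(-5x)
Applying ICs: C₁ = 13/6, C₂ = -1/6
Particular solution: y = (13/6)e^x - (1/6)e^(-5x)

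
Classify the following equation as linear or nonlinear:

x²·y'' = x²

Linear (y and its derivatives appear to the first power only, no products of y terms)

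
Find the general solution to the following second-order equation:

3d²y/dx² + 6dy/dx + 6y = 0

Characteristic equation: 3r² + 6r + 6 = 0
Divide by 3: r² + 2r + 2 = 0
Roots: r = -1 ± i (complex conjugates)
General solution: y = e^(-x)(C₁cos(x) + C₂sin(x))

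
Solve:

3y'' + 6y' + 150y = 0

Characteristic equation: 3r² + 6r + 150 = 0
Divide by 3: r² + 2r + 50 = 0
Roots: r = -1 ± 7i (complex conjugates)
General solution: y = e^(-x)(C₁cos(7x) + C₂sin(7x))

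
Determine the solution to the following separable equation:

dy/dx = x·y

Separating variables and integrating:
ln|y| = x^2/2 + C

General solution: y = Ce^(x^2/2)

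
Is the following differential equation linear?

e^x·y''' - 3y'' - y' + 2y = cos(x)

Yes. Linear (y and its derivatives appear to the first power only, no products of y terms)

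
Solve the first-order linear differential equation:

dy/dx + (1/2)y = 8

Using integrating factor method:

General solution: y = 16 + Ce^(-x/2)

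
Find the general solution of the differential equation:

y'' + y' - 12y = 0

Characteristic equation: r² + r - 12 = 0
Roots: r = 3, -4 (distinct real)
General solution: y = C₁e^(3x) + C₂e^(-4x)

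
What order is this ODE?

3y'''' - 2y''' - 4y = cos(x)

The order is 4 (highest derivative is of order 4).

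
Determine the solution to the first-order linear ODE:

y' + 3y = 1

Using integrating factor method:

General solution: y = 1/3 + Ce^(-3x)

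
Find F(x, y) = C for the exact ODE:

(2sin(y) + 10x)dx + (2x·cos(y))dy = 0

Verify exactness: ∂M/∂y = ∂N/∂x ✓
Find F(x,y) such that ∂F/∂x = M, ∂F/∂y = N
Solution: 2x·sin(y) + 5x² = C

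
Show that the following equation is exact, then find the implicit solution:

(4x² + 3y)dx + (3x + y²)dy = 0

Verify exactness: ∂M/∂y = ∂N/∂x ✓
Find F(x,y) such that ∂F/∂x = M, ∂F/∂y = N
Solution: 4x³/3 + 3xy + y³/3 = C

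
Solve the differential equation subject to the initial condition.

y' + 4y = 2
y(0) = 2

General solution: y = 1/2 + Ce^(-4x)
Applying y(0) = 2: C = 2 - 1/2 = 3/2
Particular solution: y = 1/2 + (3/2)e^(-4x)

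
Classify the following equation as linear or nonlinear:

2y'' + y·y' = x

Nonlinear (product y·y')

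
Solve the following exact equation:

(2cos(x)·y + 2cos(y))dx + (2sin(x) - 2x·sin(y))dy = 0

Verify exactness: ∂M/∂y = ∂N/∂x ✓
Find F(x,y) such that ∂F/∂x = M, ∂F/∂y = N
Solution: 2sin(x)·y + 2x·cos(y) = C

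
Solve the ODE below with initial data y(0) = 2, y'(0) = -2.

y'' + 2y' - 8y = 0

General solution: y = C₁e^(2x) + C₂e^(-4x)
Applying ICs: C₁ = 1, C₂ = 1
Particular solution: y = e^(2x) + e^(-4x)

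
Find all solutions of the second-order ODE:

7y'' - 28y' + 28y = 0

Characteristic equation: 7r² - 28r + 28 = 0
Divide by 7: r² - 4r + 4 = 0
Factored: (r - 2)² = 0
Repeated root: r = 2
General solution: y = (C₁ + C₂x)e^(2x)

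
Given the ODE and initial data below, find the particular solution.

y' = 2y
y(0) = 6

General solution: y = Ce^(2x)
Applying IC y(0) = 6:
Particular solution: y = 6e^(2x)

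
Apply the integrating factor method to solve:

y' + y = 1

Using integrating factor method:

General solution: y = 1 + Ce^(-x)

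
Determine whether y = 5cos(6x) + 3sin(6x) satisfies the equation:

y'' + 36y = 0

Verification:
y'' = -180cos(6x) - 108sin(6x)
y'' + 36y = 0 ✓

Yes, it is a solution.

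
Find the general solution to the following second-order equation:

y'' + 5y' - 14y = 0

Characteristic equation: r² + 5r - 14 = 0
Roots: r = 2, -7 (distinct real)
General solution: y = C₁e^(2x) + C₂e^(-7x)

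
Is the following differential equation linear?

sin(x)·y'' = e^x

Yes. Linear (y and its derivatives appear to the first power only, no products of y terms)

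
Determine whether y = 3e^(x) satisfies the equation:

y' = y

Verification:
y = 3e^(x)
y' = 3e^(x)
y = 3e^(x)
y' = y ✓

Yes, it is a solution.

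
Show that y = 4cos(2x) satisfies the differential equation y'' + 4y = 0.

Verification:
y'' = -16cos(2x)
y'' + 4y = 0 ✓

Yes, it is a solution.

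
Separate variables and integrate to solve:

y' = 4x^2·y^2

Separating variables and integrating:
-1/y = 4x^3/3 + C

General solution: y^-1 = (-4/3)x^3 + C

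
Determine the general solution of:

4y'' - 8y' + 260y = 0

Characteristic equation: 4r² - 8r + 260 = 0
Divide by 4: r² - 2r + 65 = 0
Roots: r = 1 ± 8i (complex conjugates)
General solution: y = e^x(C₁cos(8x) + C₂sin(8x))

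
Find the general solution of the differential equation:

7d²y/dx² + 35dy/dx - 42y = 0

Characteristic equation: 7r² + 35r - 42 = 0
Divide by 7: r² + 5r - 6 = 0
Roots: r = 1, -6 (distinct real)
General solution: y = C₁e^x + C₂e^(-6x)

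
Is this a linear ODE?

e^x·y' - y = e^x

Yes. Linear (y and its derivatives appear to the first power only, no products of y terms)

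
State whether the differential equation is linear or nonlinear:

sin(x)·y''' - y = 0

Linear (y and its derivatives appear to the first power only, no products of y terms)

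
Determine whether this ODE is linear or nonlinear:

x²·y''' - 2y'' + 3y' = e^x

Linear (y and its derivatives appear to the first power only, no products of y terms)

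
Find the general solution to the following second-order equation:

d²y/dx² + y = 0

Characteristic equation: r² + 1 = 0
Roots: r = ±i (complex conjugates)
General solution: y = C₁cos(x) + C₂sin(x)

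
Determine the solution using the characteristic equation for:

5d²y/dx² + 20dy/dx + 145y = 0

Characteristic equation: 5r² + 20r + 145 = 0
Divide by 5: r² + 4r + 29 = 0
Roots: r = -2 ± 5i (complex conjugates)
General solution: y = e^(-2x)(C₁cos(5x) + C₂sin(5x))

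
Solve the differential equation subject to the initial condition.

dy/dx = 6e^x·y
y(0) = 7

General solution: y = Ce^(6e^x)
Applying IC y(0) = 7:
Particular solution: y = 7e^(6(e^x - 1))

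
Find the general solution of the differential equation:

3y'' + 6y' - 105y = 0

Characteristic equation: 3r² + 6r - 105 = 0
Divide by 3: r² + 2r - 35 = 0
Roots: r = 5, -7 (distinct real)
General solution: y = C₁e^(5x) + C₂e^(-7x)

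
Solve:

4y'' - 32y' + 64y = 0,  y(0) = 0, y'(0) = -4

General solution: y = (C₁ + C₂x)e^(4x)
Repeated root r = 4
Applying ICs: C₁ = 0, C₂ = -4
Particular solution: y = -4xe^(4x)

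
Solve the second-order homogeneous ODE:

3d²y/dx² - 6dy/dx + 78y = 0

Characteristic equation: 3r² - 6r + 78 = 0
Divide by 3: r² - 2r + 26 = 0
Roots: r = 1 ± 5i (complex conjugates)
General solution: y = e^x(C₁cos(5x) + C₂sin(5x))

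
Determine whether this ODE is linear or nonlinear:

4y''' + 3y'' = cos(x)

Linear (y and its derivatives appear to the first power only, no products of y terms)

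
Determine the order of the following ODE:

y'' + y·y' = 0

The order is 2 (highest derivative is of order 2).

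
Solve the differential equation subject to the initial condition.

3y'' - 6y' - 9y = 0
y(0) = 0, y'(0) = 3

General solution: y = C₁e^(3x) + C₂e^(-x)
Applying ICs: C₁ = 3/4, C₂ = -3/4
Particular solution: y = (3/4)e^(3x) - (3/4)e^(-x)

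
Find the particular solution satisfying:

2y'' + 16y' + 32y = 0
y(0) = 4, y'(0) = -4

General solution: y = (C₁ + C₂x)e^(-4x)
Repeated root r = -4
Applying ICs: C₁ = 4, C₂ = 12
Particular solution: y = (4 + 12x)e^(-4x)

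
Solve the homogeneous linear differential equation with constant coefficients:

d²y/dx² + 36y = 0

Characteristic equation: r² + 36 = 0
Roots: r = ±6i (complex conjugates)
General solution: y = C₁cos(6x) + C₂sin(6x)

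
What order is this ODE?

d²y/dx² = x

The order is 2 (highest derivative is of order 2).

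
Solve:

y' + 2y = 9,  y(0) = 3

General solution: y = 9/2 + Ce^(-2x)
Applying y(0) = 3: C = 3 - 9/2 = -3/2
Particular solution: y = 9/2 - (3/2)e^(-2x)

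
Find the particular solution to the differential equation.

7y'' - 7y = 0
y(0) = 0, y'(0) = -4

General solution: y = C₁e^x + C₂e^(-x)
Applying ICs: C₁ = -2, C₂ = 2
Particular solution: y = -2e^x + 2e^(-x)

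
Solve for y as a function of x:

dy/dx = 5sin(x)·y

Separating variables and integrating:
ln|y| = -5cos(x) + C

General solution: y = Ce^(-5cos(x))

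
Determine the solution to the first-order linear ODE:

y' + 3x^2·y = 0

Using integrating factor method:

General solution: y = Ce^(-x^3)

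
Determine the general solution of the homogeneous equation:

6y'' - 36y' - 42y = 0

Characteristic equation: 6r² - 36r - 42 = 0
Divide by 6: r² - 6r - 7 = 0
Roots: r = 7, -1 (distinct real)
General solution: y = C₁e^(7x) + C₂e^(-x)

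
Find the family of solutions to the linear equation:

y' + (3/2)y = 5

Using integrating factor method:

General solution: y = 10/3 + Ce^(-3x/2)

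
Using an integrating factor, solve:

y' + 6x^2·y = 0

Using integrating factor method:

General solution: y = Ce^(-2x^3)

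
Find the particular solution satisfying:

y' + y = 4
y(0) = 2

General solution: y = 4 + Ce^(-x)
Applying y(0) = 2: C = 2 - 4 = -2
Particular solution: y = 4 - 2e^(-x)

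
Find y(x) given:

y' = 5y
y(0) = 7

General solution: y = Ce^(5x)
Applying IC y(0) = 7:
Particular solution: y = 7e^(5x)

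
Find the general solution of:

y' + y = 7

Using integrating factor method:

General solution: y = 7 + Ce^(-x)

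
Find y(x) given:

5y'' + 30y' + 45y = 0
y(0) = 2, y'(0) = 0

General solution: y = (C₁ + C₂x)e^(-3x)
Repeated root r = -3
Applying ICs: C₁ = 2, C₂ = 6
Particular solution: y = (2 + 6x)e^(-3x)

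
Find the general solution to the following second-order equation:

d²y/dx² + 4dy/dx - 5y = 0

Characteristic equation: r² + 4r - 5 = 0
Roots: r = 1, -5 (distinct real)
General solution: y = C₁e^x + C₂e^(-5x)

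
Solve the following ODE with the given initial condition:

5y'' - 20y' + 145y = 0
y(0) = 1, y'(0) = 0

General solution: y = e^(2x)(C₁cos(5x) + C₂sin(5x))
Complex roots r = 2 ± 5i
Applying ICs: C₁ = 1, C₂ = -2/5
Particular solution: y = e^(2x)(cos(5x) - (2/5)sin(5x))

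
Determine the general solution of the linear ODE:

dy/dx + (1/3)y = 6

Using integrating factor method:

General solution: y = 18 + Ce^(-x/3)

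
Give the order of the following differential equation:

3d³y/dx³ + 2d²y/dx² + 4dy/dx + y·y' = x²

The order is 3 (highest derivative is of order 3).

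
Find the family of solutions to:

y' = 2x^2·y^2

Separating variables and integrating:
-1/y = 2x^3/3 + C

General solution: y^-1 = (-2/3)x^3 + C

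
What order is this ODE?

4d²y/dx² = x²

The order is 2 (highest derivative is of order 2).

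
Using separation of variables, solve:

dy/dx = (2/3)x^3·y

Separating variables and integrating:
ln|y| = x^4/6 + C

General solution: y = Ce^(x^4/6)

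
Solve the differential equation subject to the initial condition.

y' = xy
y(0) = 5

General solution: y = Ce^(x²/2)
Applying IC y(0) = 5:
Particular solution: y = 5e^(x²/2)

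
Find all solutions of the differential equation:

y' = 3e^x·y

Separating variables and integrating:
ln|y| = 3e^x + C

General solution: y = Ce^(3e^x)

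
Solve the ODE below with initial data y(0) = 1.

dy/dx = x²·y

General solution: y = Ce^(x³/3)
Applying IC y(0) = 1:
Particular solution: y = e^(x³/3)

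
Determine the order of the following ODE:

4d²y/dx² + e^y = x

The order is 2 (highest derivative is of order 2).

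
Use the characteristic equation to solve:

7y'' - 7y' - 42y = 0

Characteristic equation: 7r² - 7r - 42 = 0
Divide by 7: r² - r - 6 = 0
Roots: r = 3, -2 (distinct real)
General solution: y = C₁e^(3x) + C₂e^(-2x)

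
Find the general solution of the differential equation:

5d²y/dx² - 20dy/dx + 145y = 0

Characteristic equation: 5r² - 20r + 145 = 0
Divide by 5: r² - 4r + 29 = 0
Roots: r = 2 ± 5i (complex conjugates)
General solution: y = e^(2x)(C₁cos(5x) + C₂sin(5x))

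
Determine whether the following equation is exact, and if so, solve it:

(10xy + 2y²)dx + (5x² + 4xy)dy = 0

Verify exactness: ∂M/∂y = ∂N/∂x ✓
Find F(x,y) such that ∂F/∂x = M, ∂F/∂y = N
Solution: 5x²y + 2xy² = C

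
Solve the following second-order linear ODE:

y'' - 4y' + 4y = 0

Characteristic equation: r² - 4r + 4 = 0
Factored: (r - 2)² = 0
Repeated root: r = 2
General solution: y = (C₁ + C₂x)e^(2x)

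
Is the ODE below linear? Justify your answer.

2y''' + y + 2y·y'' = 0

No. Nonlinear (y·y'' term)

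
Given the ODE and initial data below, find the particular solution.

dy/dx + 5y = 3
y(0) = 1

General solution: y = 3/5 + Ce^(-5x)
Applying y(0) = 1: C = 1 - 3/5 = 2/5
Particular solution: y = 3/5 + (2/5)e^(-5x)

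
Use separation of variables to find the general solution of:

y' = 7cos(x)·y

Separating variables and integrating:
ln|y| = 7sin(x) + C

General solution: y = Ce^(7sin(x))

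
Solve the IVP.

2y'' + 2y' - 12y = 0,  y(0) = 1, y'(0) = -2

General solution: y = C₁e^(2x) + C₂e^(-3x)
Applying ICs: C₁ = 1/5, C₂ = 4/5
Particular solution: y = (1/5)e^(2x) + (4/5)e^(-3x)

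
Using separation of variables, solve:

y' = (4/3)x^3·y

Separating variables and integrating:
ln|y| = x^4/3 + C

General solution: y = Ce^(x^4/3)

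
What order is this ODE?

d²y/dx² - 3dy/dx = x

The order is 2 (highest derivative is of order 2).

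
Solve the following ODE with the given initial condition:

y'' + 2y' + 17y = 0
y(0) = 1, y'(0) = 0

General solution: y = e^(-x)(C₁cos(4x) + C₂sin(4x))
Complex roots r = -1 ± 4i
Applying ICs: C₁ = 1, C₂ = 1/4
Particular solution: y = e^(-x)(cos(4x) + (1/4)sin(4x))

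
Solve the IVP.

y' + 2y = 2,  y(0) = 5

General solution: y = 1 + Ce^(-2x)
Applying y(0) = 5: C = 5 - 1 = 4
Particular solution: y = 1 + 4e^(-2x)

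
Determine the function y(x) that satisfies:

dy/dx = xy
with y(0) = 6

General solution: y = Ce^(x²/2)
Applying IC y(0) = 6:
Particular solution: y = 6e^(x²/2)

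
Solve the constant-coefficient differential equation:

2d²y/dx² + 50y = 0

Characteristic equation: 2r² + 50 = 0
Divide by 2: r² + 25 = 0
Roots: r = ±5i (complex conjugates)
General solution: y = C₁cos(5x) + C₂sin(5x)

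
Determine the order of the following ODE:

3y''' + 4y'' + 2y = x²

The order is 3 (highest derivative is of order 3).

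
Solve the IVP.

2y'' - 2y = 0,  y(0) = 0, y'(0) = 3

General solution: y = C₁e^x + C₂e^(-x)
Applying ICs: C₁ = 3/2, C₂ = -3/2
Particular solution: y = (3/2)e^x - (3/2)e^(-x)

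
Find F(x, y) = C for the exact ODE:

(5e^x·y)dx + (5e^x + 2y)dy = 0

Verify exactness: ∂M/∂y = ∂N/∂x ✓
Find F(x,y) such that ∂F/∂x = M, ∂F/∂y = N
Solution: 5e^x·y + y² = C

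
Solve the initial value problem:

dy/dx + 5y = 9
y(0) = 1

General solution: y = 9/5 + Ce^(-5x)
Applying y(0) = 1: C = 1 - 9/5 = -4/5
Particular solution: y = 9/5 - (4/5)e^(-5x)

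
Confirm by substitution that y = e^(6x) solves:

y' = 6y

Verification:
y = e^(6x)
y' = 6e^(6x)
6y = 6e^(6x)
y' = 6y ✓

Yes, it is a solution.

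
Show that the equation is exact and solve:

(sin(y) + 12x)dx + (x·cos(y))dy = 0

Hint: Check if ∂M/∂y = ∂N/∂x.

Verify exactness: ∂M/∂y = ∂N/∂x ✓
Find F(x,y) such that ∂F/∂x = M, ∂F/∂y = N
Solution: x·sin(y) + 6x² = C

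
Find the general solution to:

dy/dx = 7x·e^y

Separating variables and integrating:
-e^(-y) = 7x²/2 + C

General solution: y = -ln(C - 7x²/2)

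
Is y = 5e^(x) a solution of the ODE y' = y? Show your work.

Verification:
y = 5e^(x)
y' = 5e^(x)
y = 5e^(x)
y' = y ✓

Yes, it is a solution.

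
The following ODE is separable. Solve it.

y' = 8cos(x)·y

Separating variables and integrating:
ln|y| = 8sin(x) + C

General solution: y = Ce^(8sin(x))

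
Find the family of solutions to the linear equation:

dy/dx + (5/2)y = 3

Using integrating factor method:

General solution: y = 6/5 + Ce^(-5x/2)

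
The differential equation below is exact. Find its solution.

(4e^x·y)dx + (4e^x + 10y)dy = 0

Verify exactness: ∂M/∂y = ∂N/∂x ✓
Find F(x,y) such that ∂F/∂x = M, ∂F/∂y = N
Solution: 4e^x·y + 5y² = C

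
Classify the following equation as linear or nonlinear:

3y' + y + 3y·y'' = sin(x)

Nonlinear (y·y'' term)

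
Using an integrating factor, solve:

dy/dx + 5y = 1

Using integrating factor method:

General solution: y = 1/5 + Ce^(-5x)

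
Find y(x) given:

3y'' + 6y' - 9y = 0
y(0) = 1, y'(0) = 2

General solution: y = C₁e^x + C₂e^(-3x)
Applying ICs: C₁ = 5/4, C₂ = -1/4
Particular solution: y = (5/4)e^x - (1/4)e^(-3x)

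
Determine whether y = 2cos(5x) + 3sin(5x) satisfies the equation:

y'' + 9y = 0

Verification:
y'' = -50cos(5x) - 75sin(5x)
y'' + 9y ≠ 0 (frequency mismatch: got 25 instead of 9)

No, it is not a solution.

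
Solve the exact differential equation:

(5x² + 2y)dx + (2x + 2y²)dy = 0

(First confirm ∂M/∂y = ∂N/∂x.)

Verify exactness: ∂M/∂y = ∂N/∂x ✓
Find F(x,y) such that ∂F/∂x = M, ∂F/∂y = N
Solution: 5x³/3 + 2xy + 2y³/3 = C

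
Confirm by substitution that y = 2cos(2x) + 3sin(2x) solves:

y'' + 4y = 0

Verification:
y'' = -8cos(2x) - 12sin(2x)
y'' + 4y = 0 ✓

Yes, it is a solution.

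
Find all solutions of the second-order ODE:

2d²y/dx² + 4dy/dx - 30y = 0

Characteristic equation: 2r² + 4r - 30 = 0
Divide by 2: r² + 2r - 15 = 0
Roots: r = 3, -5 (distinct real)
General solution: y = C₁e^(3x) + C₂e^(-5x)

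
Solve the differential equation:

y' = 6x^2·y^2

Separating variables and integrating:
-1/y = 2x^3 + C

General solution: y^-1 = -2x^3 + C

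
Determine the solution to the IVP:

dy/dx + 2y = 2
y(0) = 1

General solution: y = 1 + Ce^(-2x)
Applying y(0) = 1: C = 1 - 1 = 0
Particular solution: y = 1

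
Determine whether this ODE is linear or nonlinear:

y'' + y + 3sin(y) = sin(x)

Nonlinear (sin(y) is nonlinear in y)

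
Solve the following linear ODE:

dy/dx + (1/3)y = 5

Using integrating factor method:

General solution: y = 15 + Ce^(-x/3)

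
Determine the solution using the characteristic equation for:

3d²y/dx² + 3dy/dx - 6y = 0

Characteristic equation: 3r² + 3r - 6 = 0
Divide by 3: r² + r - 2 = 0
Roots: r = 1, -2 (distinct real)
General solution: y = C₁e^x + C₂e^(-2x)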